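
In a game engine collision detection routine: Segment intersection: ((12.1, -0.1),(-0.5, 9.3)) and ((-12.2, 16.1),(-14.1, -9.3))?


Cross products: d1=648, d2=310.1, d3=24.3, d4=362.2
d1*d2 < 0 and d3*d4 < 0? no

No, they don't intersect


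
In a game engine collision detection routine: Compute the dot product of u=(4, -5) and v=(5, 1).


u . v = u_x*v_x + u_y*v_y = 4*5 + (-5)*1
= 20 + (-5) = 15

15


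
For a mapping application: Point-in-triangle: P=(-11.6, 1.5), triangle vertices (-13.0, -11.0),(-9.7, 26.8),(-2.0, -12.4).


Cross products: AB x AP = -11.67, BC x BP = -269.29, CA x CP = -139.46
All same sign? yes

Yes, inside


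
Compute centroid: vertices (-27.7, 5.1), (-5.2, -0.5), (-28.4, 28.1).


Centroid = ((x_A+x_B+x_C)/3, (y_A+y_B+y_C)/3)
= (((-27.7)+(-5.2)+(-28.4))/3, (5.1+(-0.5)+28.1)/3)
= (-20.4333, 10.9)

(-20.4333, 10.9)


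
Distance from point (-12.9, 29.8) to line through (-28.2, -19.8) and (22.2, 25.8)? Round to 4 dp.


|cross product| = 1802.16
|line direction| = sqrt(4619.52) = 67.9671
Distance = 1802.16/sqrt(4619.52) = 26.5152

26.5152


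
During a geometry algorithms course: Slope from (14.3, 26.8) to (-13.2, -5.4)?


slope = (y2-y1)/(x2-x1) = ((-5.4)-26.8)/((-13.2)-14.3) = (-32.2)/(-27.5) = 1.1709

1.1709


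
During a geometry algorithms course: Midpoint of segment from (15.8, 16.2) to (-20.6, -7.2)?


M = ((15.8+(-20.6))/2, (16.2+(-7.2))/2)
= (-2.4, 4.5)

(-2.4, 4.5)


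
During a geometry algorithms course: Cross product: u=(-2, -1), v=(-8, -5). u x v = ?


u x v = u_x*v_y - u_y*v_x = (-2)*(-5) - (-1)*(-8)
= 10 - 8 = 2

2


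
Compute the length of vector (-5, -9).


|u| = sqrt((-5)^2 + (-9)^2) = sqrt(106) = 10.2956

10.2956


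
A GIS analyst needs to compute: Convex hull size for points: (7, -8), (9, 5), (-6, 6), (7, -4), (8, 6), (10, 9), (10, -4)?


Convex hull vertices (CCW): (-6, 6), (7, -8), (10, -4), (10, 9)
Count = 4

4


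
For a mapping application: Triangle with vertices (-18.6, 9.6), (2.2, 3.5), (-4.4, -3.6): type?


Side lengths squared: AB^2=469.85, BC^2=93.97, CA^2=375.88
Sorted: [93.97, 375.88, 469.85]
By sides: Scalene, By angles: Right

Scalene, Right


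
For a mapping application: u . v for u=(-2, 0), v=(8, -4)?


u . v = u_x*v_x + u_y*v_y = (-2)*8 + 0*(-4)
= (-16) + 0 = -16

-16


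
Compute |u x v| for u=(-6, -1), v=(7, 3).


|u x v| = |(-6)*3 - (-1)*7|
= |(-18) - (-7)| = 11

11


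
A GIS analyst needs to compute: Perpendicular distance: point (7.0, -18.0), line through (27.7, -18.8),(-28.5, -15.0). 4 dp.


|cross product| = 33.7
|line direction| = sqrt(3172.88) = 56.3283
Distance = 33.7/sqrt(3172.88) = 0.5983

0.5983


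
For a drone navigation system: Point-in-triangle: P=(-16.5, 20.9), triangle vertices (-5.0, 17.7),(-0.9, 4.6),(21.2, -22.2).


Cross products: AB x AP = -137.53, BC x BP = -57.85, CA x CP = 375.01
All same sign? no

No, outside


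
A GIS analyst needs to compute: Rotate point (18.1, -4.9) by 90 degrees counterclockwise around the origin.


90° CCW: (x,y) -> (-y, x)
(18.1,-4.9) -> (4.9, 18.1)

(4.9, 18.1)


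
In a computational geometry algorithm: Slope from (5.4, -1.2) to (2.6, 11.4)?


slope = (y2-y1)/(x2-x1) = (11.4-(-1.2))/(2.6-5.4) = 12.6/(-2.8) = -4.5

-4.5


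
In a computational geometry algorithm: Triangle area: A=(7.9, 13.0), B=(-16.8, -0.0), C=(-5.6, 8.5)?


Area = |x_A(y_B-y_C) + x_B(y_C-y_A) + x_C(y_A-y_B)|/2
= |(-67.15) + 75.6 + (-72.8)|/2
= 64.35/2 = 32.175

32.175


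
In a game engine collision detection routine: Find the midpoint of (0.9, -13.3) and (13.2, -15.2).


M = ((0.9+13.2)/2, ((-13.3)+(-15.2))/2)
= (7.05, -14.25)

(7.05, -14.25)


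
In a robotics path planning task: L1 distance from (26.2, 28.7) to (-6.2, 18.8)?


|26.2-(-6.2)| + |28.7-18.8| = 32.4 + 9.9 = 42.3

42.3


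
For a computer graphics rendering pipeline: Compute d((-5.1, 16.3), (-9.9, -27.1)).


dx=-4.8, dy=-43.4
d^2 = (-4.8)^2 + (-43.4)^2 = 1906.6
d = sqrt(1906.6) = 43.6646

43.6646


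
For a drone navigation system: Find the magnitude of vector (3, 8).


|u| = sqrt(3^2 + 8^2) = sqrt(73) = 8.544

8.544


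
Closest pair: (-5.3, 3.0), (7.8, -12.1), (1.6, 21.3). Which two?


d(P0,P1) = 19.9905, d(P0,P2) = 19.5576, d(P1,P2) = 33.9706
Closest: P0 and P2

Closest pair: (-5.3, 3.0) and (1.6, 21.3), distance = 19.5576


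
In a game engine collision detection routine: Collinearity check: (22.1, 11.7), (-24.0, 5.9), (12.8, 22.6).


Cross product: ((-24)-22.1)*(22.6-11.7) - (5.9-11.7)*(12.8-22.1)
= -556.43

No, not collinear


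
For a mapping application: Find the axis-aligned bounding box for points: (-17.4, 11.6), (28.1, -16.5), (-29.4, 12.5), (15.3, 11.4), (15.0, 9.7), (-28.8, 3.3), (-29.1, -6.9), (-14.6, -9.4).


x range: [-29.4, 28.1]
y range: [-16.5, 12.5]
Bounding box: (-29.4,-16.5) to (28.1,12.5)

(-29.4,-16.5) to (28.1,12.5)


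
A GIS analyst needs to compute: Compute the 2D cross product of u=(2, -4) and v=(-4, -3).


u x v = u_x*v_y - u_y*v_x = 2*(-3) - (-4)*(-4)
= (-6) - 16 = -22

-22


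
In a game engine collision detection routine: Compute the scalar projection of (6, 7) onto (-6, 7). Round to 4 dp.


u.v = 13, |v| = sqrt(85) = 9.2195
Scalar projection = u.v / |v| = 13 / sqrt(85) = 1.41

1.41


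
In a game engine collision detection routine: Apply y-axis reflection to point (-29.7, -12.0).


Reflection over y-axis: (x,y) -> (-x,y)
(-29.7, -12) -> (29.7, -12)

(29.7, -12)


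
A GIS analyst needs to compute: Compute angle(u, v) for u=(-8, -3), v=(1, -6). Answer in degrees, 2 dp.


u.v = 10, |u| = sqrt(73) = 8.544, |v| = sqrt(37) = 6.0828
cos(theta) = u.v/(|u||v|) = 10/sqrt(2701) = 0.192414
theta = acos(0.192414) = 78.91 degrees

78.91 degrees


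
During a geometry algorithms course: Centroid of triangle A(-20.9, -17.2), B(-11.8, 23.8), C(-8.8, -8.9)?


Centroid = ((x_A+x_B+x_C)/3, (y_A+y_B+y_C)/3)
= (((-20.9)+(-11.8)+(-8.8))/3, ((-17.2)+23.8+(-8.9))/3)
= (-13.8333, -0.7667)

(-13.8333, -0.7667)


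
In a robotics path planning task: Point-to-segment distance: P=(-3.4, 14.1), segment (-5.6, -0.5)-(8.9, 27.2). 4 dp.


Project P onto AB: t = 0.4463 (clamped to [0,1])
Closest point on segment: (0.872, 11.8638)
Distance: 4.8219

4.8219


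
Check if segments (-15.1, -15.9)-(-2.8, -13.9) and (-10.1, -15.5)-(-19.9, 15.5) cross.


Cross products: d1=158.92, d2=-241.98, d3=-5.08, d4=395.82
d1*d2 < 0 and d3*d4 < 0? yes

Yes, they intersect


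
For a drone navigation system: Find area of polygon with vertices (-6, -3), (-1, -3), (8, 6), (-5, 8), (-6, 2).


Shoelace sum: ((-6)*(-3) - (-1)*(-3)) + ((-1)*6 - 8*(-3)) + (8*8 - (-5)*6) + ((-5)*2 - (-6)*8) + ((-6)*(-3) - (-6)*2)
= 195
Area = |195|/2 = 97.5

97.5


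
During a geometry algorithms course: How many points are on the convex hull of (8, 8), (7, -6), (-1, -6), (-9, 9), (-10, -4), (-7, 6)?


Convex hull vertices (CCW): (-10, -4), (-1, -6), (7, -6), (8, 8), (-9, 9)
Count = 5

5


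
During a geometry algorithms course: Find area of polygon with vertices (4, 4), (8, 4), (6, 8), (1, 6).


Shoelace sum: (4*4 - 8*4) + (8*8 - 6*4) + (6*6 - 1*8) + (1*4 - 4*6)
= 32
Area = |32|/2 = 16

16


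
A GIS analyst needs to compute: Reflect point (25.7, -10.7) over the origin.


Reflection over origin: (x,y) -> (-x,-y)
(25.7, -10.7) -> (-25.7, 10.7)

(-25.7, 10.7)


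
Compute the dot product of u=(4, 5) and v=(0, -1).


u . v = u_x*v_x + u_y*v_y = 4*0 + 5*(-1)
= 0 + (-5) = -5

-5


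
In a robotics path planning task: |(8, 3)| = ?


|u| = sqrt(8^2 + 3^2) = sqrt(73) = 8.544

8.544


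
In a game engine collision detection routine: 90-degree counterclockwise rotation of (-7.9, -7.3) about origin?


90° CCW: (x,y) -> (-y, x)
(-7.9,-7.3) -> (7.3, -7.9)

(7.3, -7.9)


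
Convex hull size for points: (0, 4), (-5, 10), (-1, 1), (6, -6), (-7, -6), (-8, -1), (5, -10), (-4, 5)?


Convex hull vertices (CCW): (-8, -1), (-7, -6), (5, -10), (6, -6), (0, 4), (-5, 10)
Count = 6

6


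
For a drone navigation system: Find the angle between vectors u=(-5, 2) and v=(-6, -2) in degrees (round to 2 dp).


u.v = 26, |u| = sqrt(29) = 5.3852, |v| = sqrt(40) = 6.3246
cos(theta) = u.v/(|u||v|) = 26/sqrt(1160) = 0.763386
theta = acos(0.763386) = 40.24 degrees

40.24 degrees


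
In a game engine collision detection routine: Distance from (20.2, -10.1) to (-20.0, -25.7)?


dx=-40.2, dy=-15.6
d^2 = (-40.2)^2 + (-15.6)^2 = 1859.4
d = sqrt(1859.4) = 43.1208

43.1208


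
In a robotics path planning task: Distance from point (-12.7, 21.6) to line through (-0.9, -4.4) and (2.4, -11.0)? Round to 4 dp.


|cross product| = 7.92
|line direction| = sqrt(54.45) = 7.379
Distance = 7.92/sqrt(54.45) = 1.0733

1.0733


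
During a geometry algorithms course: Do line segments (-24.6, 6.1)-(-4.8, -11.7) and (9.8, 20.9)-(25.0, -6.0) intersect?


Cross products: d1=-1150.32, d2=-888.26, d3=905.36, d4=643.3
d1*d2 < 0 and d3*d4 < 0? no

No, they don't intersect


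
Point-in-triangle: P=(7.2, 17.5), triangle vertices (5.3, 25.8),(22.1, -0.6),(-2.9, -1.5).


Cross products: AB x AP = -89.28, BC x BP = -465.91, CA x CP = -119.93
All same sign? yes

Yes, inside


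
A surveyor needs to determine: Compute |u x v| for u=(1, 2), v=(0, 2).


|u x v| = |1*2 - 2*0|
= |2 - 0| = 2

2


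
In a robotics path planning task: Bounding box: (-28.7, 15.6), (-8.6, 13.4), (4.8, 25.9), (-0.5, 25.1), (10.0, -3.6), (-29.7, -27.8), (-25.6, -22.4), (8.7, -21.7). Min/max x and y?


x range: [-29.7, 10]
y range: [-27.8, 25.9]
Bounding box: (-29.7,-27.8) to (10,25.9)

(-29.7,-27.8) to (10,25.9)


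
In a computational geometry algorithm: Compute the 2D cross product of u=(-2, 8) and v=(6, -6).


u x v = u_x*v_y - u_y*v_x = (-2)*(-6) - 8*6
= 12 - 48 = -36

-36


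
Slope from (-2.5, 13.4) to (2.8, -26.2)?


slope = (y2-y1)/(x2-x1) = ((-26.2)-13.4)/(2.8-(-2.5)) = (-39.6)/5.3 = -7.4717

-7.4717


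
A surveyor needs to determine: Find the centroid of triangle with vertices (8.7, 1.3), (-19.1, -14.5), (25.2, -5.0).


Centroid = ((x_A+x_B+x_C)/3, (y_A+y_B+y_C)/3)
= ((8.7+(-19.1)+25.2)/3, (1.3+(-14.5)+(-5))/3)
= (4.9333, -6.0667)

(4.9333, -6.0667)


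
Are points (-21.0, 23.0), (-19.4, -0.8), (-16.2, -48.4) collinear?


Cross product: ((-19.4)-(-21))*((-48.4)-23) - ((-0.8)-23)*((-16.2)-(-21))
= 0

Yes, collinear


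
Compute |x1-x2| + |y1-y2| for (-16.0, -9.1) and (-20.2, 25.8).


|(-16)-(-20.2)| + |(-9.1)-25.8| = 4.2 + 34.9 = 39.1

39.1


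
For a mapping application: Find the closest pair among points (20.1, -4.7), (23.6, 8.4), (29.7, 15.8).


d(P0,P1) = 13.5595, d(P0,P2) = 22.6365, d(P1,P2) = 9.5901
Closest: P1 and P2

Closest pair: (23.6, 8.4) and (29.7, 15.8), distance = 9.5901


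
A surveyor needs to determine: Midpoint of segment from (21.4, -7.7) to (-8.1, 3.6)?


M = ((21.4+(-8.1))/2, ((-7.7)+3.6)/2)
= (6.65, -2.05)

(6.65, -2.05)


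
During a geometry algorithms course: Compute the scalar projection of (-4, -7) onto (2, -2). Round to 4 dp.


u.v = 6, |v| = sqrt(8) = 2.8284
Scalar projection = u.v / |v| = 6 / sqrt(8) = 2.1213

2.1213


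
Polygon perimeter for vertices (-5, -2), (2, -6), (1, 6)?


Sides: (-5, -2)->(2, -6): sqrt(65) = 8.062258, (2, -6)->(1, 6): sqrt(145) = 12.041595, (1, 6)->(-5, -2): sqrt(100) = 10
Sum = 30.103853
Perimeter = 30.1039

30.1039


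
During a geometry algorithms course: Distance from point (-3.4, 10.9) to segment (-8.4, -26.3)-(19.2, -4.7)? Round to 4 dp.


Project P onto AB: t = 0.7665 (clamped to [0,1])
Closest point on segment: (12.7557, -9.7434)
Distance: 26.2136

26.2136


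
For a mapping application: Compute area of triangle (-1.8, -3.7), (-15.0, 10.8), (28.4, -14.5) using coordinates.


Area = |x_A(y_B-y_C) + x_B(y_C-y_A) + x_C(y_A-y_B)|/2
= |(-45.54) + 162 + (-411.8)|/2
= 295.34/2 = 147.67

147.67


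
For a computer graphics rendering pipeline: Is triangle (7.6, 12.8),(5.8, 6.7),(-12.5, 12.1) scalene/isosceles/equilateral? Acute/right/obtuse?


Side lengths squared: AB^2=40.45, BC^2=364.05, CA^2=404.5
Sorted: [40.45, 364.05, 404.5]
By sides: Scalene, By angles: Right

Scalene, Right


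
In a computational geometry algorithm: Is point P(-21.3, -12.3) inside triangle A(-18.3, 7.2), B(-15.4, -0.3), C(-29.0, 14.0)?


Cross products: AB x AP = -79.05, BC x BP = 247.57, CA x CP = -229.05
All same sign? no

No, outside


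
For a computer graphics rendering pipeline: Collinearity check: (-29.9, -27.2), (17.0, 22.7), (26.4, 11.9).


Cross product: (17-(-29.9))*(11.9-(-27.2)) - (22.7-(-27.2))*(26.4-(-29.9))
= -975.58

No, not collinear


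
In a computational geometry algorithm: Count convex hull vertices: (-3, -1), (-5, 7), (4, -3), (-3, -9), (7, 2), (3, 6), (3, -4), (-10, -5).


Convex hull vertices (CCW): (-10, -5), (-3, -9), (3, -4), (4, -3), (7, 2), (3, 6), (-5, 7)
Count = 7

7


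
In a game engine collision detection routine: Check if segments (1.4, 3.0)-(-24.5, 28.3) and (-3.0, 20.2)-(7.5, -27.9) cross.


Cross products: d1=31.04, d2=-949.1, d3=-334.16, d4=645.98
d1*d2 < 0 and d3*d4 < 0? yes

Yes, they intersect


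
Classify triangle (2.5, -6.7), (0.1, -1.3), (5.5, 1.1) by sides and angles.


Side lengths squared: AB^2=34.92, BC^2=34.92, CA^2=69.84
Sorted: [34.92, 34.92, 69.84]
By sides: Isosceles, By angles: Right

Isosceles, Right


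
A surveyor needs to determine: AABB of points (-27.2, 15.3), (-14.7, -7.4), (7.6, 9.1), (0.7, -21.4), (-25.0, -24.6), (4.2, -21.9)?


x range: [-27.2, 7.6]
y range: [-24.6, 15.3]
Bounding box: (-27.2,-24.6) to (7.6,15.3)

(-27.2,-24.6) to (7.6,15.3)


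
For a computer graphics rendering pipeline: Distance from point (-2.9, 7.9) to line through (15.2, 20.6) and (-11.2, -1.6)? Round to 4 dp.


|cross product| = 66.54
|line direction| = sqrt(1189.8) = 34.4935
Distance = 66.54/sqrt(1189.8) = 1.9291

1.9291


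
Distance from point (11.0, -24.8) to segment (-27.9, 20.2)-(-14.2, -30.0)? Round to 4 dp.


Project P onto AB: t = 1 (clamped to [0,1])
Closest point on segment: (-14.2, -30)
Distance: 25.7309

25.7309


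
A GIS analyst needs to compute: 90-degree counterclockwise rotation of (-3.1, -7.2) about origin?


90° CCW: (x,y) -> (-y, x)
(-3.1,-7.2) -> (7.2, -3.1)

(7.2, -3.1)


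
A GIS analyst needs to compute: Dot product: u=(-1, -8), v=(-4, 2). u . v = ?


u . v = u_x*v_x + u_y*v_y = (-1)*(-4) + (-8)*2
= 4 + (-16) = -12

-12


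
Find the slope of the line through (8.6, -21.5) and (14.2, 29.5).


slope = (y2-y1)/(x2-x1) = (29.5-(-21.5))/(14.2-8.6) = 51/5.6 = 9.1071

9.1071


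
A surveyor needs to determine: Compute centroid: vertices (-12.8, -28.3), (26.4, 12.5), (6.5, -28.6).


Centroid = ((x_A+x_B+x_C)/3, (y_A+y_B+y_C)/3)
= (((-12.8)+26.4+6.5)/3, ((-28.3)+12.5+(-28.6))/3)
= (6.7, -14.8)

(6.7, -14.8)


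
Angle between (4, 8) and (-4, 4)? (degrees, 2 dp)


u.v = 16, |u| = sqrt(80) = 8.9443, |v| = sqrt(32) = 5.6569
cos(theta) = u.v/(|u||v|) = 16/sqrt(2560) = 0.316228
theta = acos(0.316228) = 71.57 degrees

71.57 degrees


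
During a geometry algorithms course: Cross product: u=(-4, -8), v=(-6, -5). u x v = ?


u x v = u_x*v_y - u_y*v_x = (-4)*(-5) - (-8)*(-6)
= 20 - 48 = -28

-28


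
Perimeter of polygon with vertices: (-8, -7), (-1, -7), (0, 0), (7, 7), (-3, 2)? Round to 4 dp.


Sides: (-8, -7)->(-1, -7): sqrt(49) = 7, (-1, -7)->(0, 0): sqrt(50) = 7.071068, (0, 0)->(7, 7): sqrt(98) = 9.899495, (7, 7)->(-3, 2): sqrt(125) = 11.18034, (-3, 2)->(-8, -7): sqrt(106) = 10.29563
Sum = 45.446533
Perimeter = 45.4465

45.4465


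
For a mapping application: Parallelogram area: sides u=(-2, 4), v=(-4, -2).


|u x v| = |(-2)*(-2) - 4*(-4)|
= |4 - (-16)| = 20

20


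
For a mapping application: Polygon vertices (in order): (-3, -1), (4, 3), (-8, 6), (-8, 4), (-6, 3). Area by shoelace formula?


Shoelace sum: ((-3)*3 - 4*(-1)) + (4*6 - (-8)*3) + ((-8)*4 - (-8)*6) + ((-8)*3 - (-6)*4) + ((-6)*(-1) - (-3)*3)
= 74
Area = |74|/2 = 37

37


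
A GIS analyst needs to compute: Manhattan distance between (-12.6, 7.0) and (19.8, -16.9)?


|(-12.6)-19.8| + |7-(-16.9)| = 32.4 + 23.9 = 56.3

56.3


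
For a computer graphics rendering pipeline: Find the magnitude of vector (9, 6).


|u| = sqrt(9^2 + 6^2) = sqrt(117) = 10.8167

10.8167


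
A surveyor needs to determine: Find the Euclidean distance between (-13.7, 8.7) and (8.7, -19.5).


dx=22.4, dy=-28.2
d^2 = 22.4^2 + (-28.2)^2 = 1297
d = sqrt(1297) = 36.0139

36.0139


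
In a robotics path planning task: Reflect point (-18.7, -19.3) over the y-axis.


Reflection over y-axis: (x,y) -> (-x,y)
(-18.7, -19.3) -> (18.7, -19.3)

(18.7, -19.3)


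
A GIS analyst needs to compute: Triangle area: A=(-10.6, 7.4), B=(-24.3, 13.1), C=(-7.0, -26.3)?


Area = |x_A(y_B-y_C) + x_B(y_C-y_A) + x_C(y_A-y_B)|/2
= |(-417.64) + 818.91 + 39.9|/2
= 441.17/2 = 220.585

220.585


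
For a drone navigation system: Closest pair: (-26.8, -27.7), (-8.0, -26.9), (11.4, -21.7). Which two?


d(P0,P1) = 18.817, d(P0,P2) = 38.6683, d(P1,P2) = 20.0848
Closest: P0 and P1

Closest pair: (-26.8, -27.7) and (-8.0, -26.9), distance = 18.817


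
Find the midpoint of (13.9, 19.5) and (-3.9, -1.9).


M = ((13.9+(-3.9))/2, (19.5+(-1.9))/2)
= (5, 8.8)

(5, 8.8)


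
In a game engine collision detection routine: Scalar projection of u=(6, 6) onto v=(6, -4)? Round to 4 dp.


u.v = 12, |v| = sqrt(52) = 7.2111
Scalar projection = u.v / |v| = 12 / sqrt(52) = 1.6641

1.6641


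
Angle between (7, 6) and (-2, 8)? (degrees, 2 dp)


u.v = 34, |u| = sqrt(85) = 9.2195, |v| = sqrt(68) = 8.2462
cos(theta) = u.v/(|u||v|) = 34/sqrt(5780) = 0.447214
theta = acos(0.447214) = 63.43 degrees

63.43 degrees


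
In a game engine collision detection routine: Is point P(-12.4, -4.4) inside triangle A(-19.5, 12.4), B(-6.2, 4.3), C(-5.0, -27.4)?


Cross products: AB x AP = -165.93, BC x BP = -206.98, CA x CP = -38.98
All same sign? yes

Yes, inside


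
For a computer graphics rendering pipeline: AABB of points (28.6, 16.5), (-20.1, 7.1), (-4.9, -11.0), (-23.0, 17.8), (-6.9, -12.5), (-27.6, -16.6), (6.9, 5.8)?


x range: [-27.6, 28.6]
y range: [-16.6, 17.8]
Bounding box: (-27.6,-16.6) to (28.6,17.8)

(-27.6,-16.6) to (28.6,17.8)


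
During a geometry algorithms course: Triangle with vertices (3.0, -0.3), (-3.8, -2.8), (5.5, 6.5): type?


Side lengths squared: AB^2=52.49, BC^2=172.98, CA^2=52.49
Sorted: [52.49, 52.49, 172.98]
By sides: Isosceles, By angles: Obtuse

Isosceles, Obtuse


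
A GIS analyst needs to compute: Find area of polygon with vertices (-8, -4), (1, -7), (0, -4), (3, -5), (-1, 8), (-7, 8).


Shoelace sum: ((-8)*(-7) - 1*(-4)) + (1*(-4) - 0*(-7)) + (0*(-5) - 3*(-4)) + (3*8 - (-1)*(-5)) + ((-1)*8 - (-7)*8) + ((-7)*(-4) - (-8)*8)
= 227
Area = |227|/2 = 113.5

113.5


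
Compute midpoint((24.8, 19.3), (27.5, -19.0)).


M = ((24.8+27.5)/2, (19.3+(-19))/2)
= (26.15, 0.15)

(26.15, 0.15)


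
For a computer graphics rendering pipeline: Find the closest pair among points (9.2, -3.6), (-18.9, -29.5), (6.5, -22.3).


d(P0,P1) = 38.2154, d(P0,P2) = 18.8939, d(P1,P2) = 26.4008
Closest: P0 and P2

Closest pair: (9.2, -3.6) and (6.5, -22.3), distance = 18.8939


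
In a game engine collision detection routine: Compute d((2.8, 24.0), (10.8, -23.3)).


dx=8, dy=-47.3
d^2 = 8^2 + (-47.3)^2 = 2301.29
d = sqrt(2301.29) = 47.9718

47.9718


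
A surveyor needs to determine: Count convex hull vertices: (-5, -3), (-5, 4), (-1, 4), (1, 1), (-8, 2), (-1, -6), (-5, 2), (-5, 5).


Convex hull vertices (CCW): (-8, 2), (-5, -3), (-1, -6), (1, 1), (-1, 4), (-5, 5)
Count = 6

6


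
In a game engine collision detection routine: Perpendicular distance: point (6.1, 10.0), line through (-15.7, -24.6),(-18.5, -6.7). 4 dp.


|cross product| = 487.1
|line direction| = sqrt(328.25) = 18.1177
Distance = 487.1/sqrt(328.25) = 26.8854

26.8854


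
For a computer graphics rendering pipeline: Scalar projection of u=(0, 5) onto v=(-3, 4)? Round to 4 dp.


u.v = 20, |v| = sqrt(25) = 5
Scalar projection = u.v / |v| = 20 / sqrt(25) = 4

4


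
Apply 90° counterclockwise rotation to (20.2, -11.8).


90° CCW: (x,y) -> (-y, x)
(20.2,-11.8) -> (11.8, 20.2)

(11.8, 20.2)


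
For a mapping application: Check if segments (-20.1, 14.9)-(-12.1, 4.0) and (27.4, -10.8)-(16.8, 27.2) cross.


Cross products: d1=1532.58, d2=1344.12, d3=312.15, d4=500.61
d1*d2 < 0 and d3*d4 < 0? no

No, they don't intersect


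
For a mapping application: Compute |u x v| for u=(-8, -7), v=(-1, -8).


|u x v| = |(-8)*(-8) - (-7)*(-1)|
= |64 - 7| = 57

57


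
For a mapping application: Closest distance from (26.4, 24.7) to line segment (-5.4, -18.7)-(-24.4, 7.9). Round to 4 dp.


Project P onto AB: t = 0.5149 (clamped to [0,1])
Closest point on segment: (-15.1838, -5.0027)
Distance: 51.1025

51.1025


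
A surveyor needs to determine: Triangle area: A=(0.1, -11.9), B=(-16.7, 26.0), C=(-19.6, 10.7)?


Area = |x_A(y_B-y_C) + x_B(y_C-y_A) + x_C(y_A-y_B)|/2
= |1.53 + (-377.42) + 742.84|/2
= 366.95/2 = 183.475

183.475


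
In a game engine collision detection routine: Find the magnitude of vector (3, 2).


|u| = sqrt(3^2 + 2^2) = sqrt(13) = 3.6056

3.6056


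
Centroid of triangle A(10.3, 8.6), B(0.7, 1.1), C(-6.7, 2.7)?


Centroid = ((x_A+x_B+x_C)/3, (y_A+y_B+y_C)/3)
= ((10.3+0.7+(-6.7))/3, (8.6+1.1+2.7)/3)
= (1.4333, 4.1333)

(1.4333, 4.1333)


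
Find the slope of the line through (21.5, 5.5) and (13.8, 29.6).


slope = (y2-y1)/(x2-x1) = (29.6-5.5)/(13.8-21.5) = 24.1/(-7.7) = -3.1299

-3.1299


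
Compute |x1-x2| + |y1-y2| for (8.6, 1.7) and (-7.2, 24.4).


|8.6-(-7.2)| + |1.7-24.4| = 15.8 + 22.7 = 38.5

38.5


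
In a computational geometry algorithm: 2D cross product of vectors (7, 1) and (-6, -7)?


u x v = u_x*v_y - u_y*v_x = 7*(-7) - 1*(-6)
= (-49) - (-6) = -43

-43


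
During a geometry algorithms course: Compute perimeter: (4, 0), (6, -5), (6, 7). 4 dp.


Sides: (4, 0)->(6, -5): sqrt(29) = 5.385165, (6, -5)->(6, 7): sqrt(144) = 12, (6, 7)->(4, 0): sqrt(53) = 7.28011
Sum = 24.665275
Perimeter = 24.6653

24.6653


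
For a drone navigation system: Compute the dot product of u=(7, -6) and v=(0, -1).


u . v = u_x*v_x + u_y*v_y = 7*0 + (-6)*(-1)
= 0 + 6 = 6

6


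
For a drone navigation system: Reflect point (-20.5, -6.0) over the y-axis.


Reflection over y-axis: (x,y) -> (-x,y)
(-20.5, -6) -> (20.5, -6)

(20.5, -6)


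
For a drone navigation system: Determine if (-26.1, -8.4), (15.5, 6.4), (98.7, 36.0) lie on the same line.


Cross product: (15.5-(-26.1))*(36-(-8.4)) - (6.4-(-8.4))*(98.7-(-26.1))
= 0

Yes, collinear


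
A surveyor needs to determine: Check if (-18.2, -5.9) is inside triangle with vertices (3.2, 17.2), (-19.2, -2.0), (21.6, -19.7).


Cross products: AB x AP = 106.56, BC x BP = -141.42, CA x CP = 1214.7
All same sign? no

No, outside


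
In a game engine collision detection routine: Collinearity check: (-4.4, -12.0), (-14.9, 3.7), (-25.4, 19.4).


Cross product: ((-14.9)-(-4.4))*(19.4-(-12)) - (3.7-(-12))*((-25.4)-(-4.4))
= 0

Yes, collinear


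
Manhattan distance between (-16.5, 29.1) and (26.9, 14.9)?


|(-16.5)-26.9| + |29.1-14.9| = 43.4 + 14.2 = 57.6

57.6


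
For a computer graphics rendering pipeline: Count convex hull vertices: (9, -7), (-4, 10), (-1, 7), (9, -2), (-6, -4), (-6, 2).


Convex hull vertices (CCW): (-6, -4), (9, -7), (9, -2), (-4, 10), (-6, 2)
Count = 5

5


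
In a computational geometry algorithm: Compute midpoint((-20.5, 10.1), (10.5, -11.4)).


M = (((-20.5)+10.5)/2, (10.1+(-11.4))/2)
= (-5, -0.65)

(-5, -0.65)


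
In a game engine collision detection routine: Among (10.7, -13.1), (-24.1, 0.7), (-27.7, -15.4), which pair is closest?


d(P0,P1) = 37.4363, d(P0,P2) = 38.4688, d(P1,P2) = 16.4976
Closest: P1 and P2

Closest pair: (-24.1, 0.7) and (-27.7, -15.4), distance = 16.4976


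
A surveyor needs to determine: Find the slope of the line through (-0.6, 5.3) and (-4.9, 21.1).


slope = (y2-y1)/(x2-x1) = (21.1-5.3)/((-4.9)-(-0.6)) = 15.8/(-4.3) = -3.6744

-3.6744


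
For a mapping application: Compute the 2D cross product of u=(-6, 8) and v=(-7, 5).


u x v = u_x*v_y - u_y*v_x = (-6)*5 - 8*(-7)
= (-30) - (-56) = 26

26


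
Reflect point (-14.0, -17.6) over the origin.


Reflection over origin: (x,y) -> (-x,-y)
(-14, -17.6) -> (14, 17.6)

(14, 17.6)


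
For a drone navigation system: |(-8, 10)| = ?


|u| = sqrt((-8)^2 + 10^2) = sqrt(164) = 12.8062

12.8062


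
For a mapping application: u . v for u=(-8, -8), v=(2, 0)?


u . v = u_x*v_x + u_y*v_y = (-8)*2 + (-8)*0
= (-16) + 0 = -16

-16


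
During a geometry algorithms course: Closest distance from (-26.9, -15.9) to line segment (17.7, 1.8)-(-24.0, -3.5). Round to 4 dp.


Project P onto AB: t = 1 (clamped to [0,1])
Closest point on segment: (-24, -3.5)
Distance: 12.7346

12.7346


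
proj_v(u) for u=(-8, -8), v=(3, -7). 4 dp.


u.v = 32, |v| = sqrt(58) = 7.6158
Scalar projection = u.v / |v| = 32 / sqrt(58) = 4.2018

4.2018


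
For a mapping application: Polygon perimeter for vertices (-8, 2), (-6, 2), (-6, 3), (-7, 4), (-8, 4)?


Sides: (-8, 2)->(-6, 2): sqrt(4) = 2, (-6, 2)->(-6, 3): sqrt(1) = 1, (-6, 3)->(-7, 4): sqrt(2) = 1.414214, (-7, 4)->(-8, 4): sqrt(1) = 1, (-8, 4)->(-8, 2): sqrt(4) = 2
Sum = 7.414214
Perimeter = 7.4142

7.4142


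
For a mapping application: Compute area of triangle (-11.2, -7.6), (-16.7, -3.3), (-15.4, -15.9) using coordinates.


Area = |x_A(y_B-y_C) + x_B(y_C-y_A) + x_C(y_A-y_B)|/2
= |(-141.12) + 138.61 + 66.22|/2
= 63.71/2 = 31.855

31.855


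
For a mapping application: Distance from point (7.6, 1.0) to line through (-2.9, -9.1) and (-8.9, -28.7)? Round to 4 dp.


|cross product| = 145.2
|line direction| = sqrt(420.16) = 20.4978
Distance = 145.2/sqrt(420.16) = 7.0837

7.0837


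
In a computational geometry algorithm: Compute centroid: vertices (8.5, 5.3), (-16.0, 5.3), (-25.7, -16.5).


Centroid = ((x_A+x_B+x_C)/3, (y_A+y_B+y_C)/3)
= ((8.5+(-16)+(-25.7))/3, (5.3+5.3+(-16.5))/3)
= (-11.0667, -1.9667)

(-11.0667, -1.9667)


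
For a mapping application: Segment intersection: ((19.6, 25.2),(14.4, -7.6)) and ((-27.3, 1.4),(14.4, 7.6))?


Cross products: d1=701.68, d2=-633.84, d3=-1414.56, d4=-79.04
d1*d2 < 0 and d3*d4 < 0? no

No, they don't intersect


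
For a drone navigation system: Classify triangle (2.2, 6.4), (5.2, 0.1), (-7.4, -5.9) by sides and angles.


Side lengths squared: AB^2=48.69, BC^2=194.76, CA^2=243.45
Sorted: [48.69, 194.76, 243.45]
By sides: Scalene, By angles: Right

Scalene, Right


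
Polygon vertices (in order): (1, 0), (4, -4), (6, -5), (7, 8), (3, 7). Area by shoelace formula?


Shoelace sum: (1*(-4) - 4*0) + (4*(-5) - 6*(-4)) + (6*8 - 7*(-5)) + (7*7 - 3*8) + (3*0 - 1*7)
= 101
Area = |101|/2 = 50.5

50.5


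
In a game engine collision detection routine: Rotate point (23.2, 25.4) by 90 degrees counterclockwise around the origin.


90° CCW: (x,y) -> (-y, x)
(23.2,25.4) -> (-25.4, 23.2)

(-25.4, 23.2)


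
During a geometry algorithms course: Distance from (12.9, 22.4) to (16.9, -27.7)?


dx=4, dy=-50.1
d^2 = 4^2 + (-50.1)^2 = 2526.01
d = sqrt(2526.01) = 50.2594

50.2594


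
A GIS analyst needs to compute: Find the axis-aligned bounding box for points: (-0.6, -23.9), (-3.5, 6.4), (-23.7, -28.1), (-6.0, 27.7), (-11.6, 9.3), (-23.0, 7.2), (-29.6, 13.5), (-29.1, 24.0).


x range: [-29.6, -0.6]
y range: [-28.1, 27.7]
Bounding box: (-29.6,-28.1) to (-0.6,27.7)

(-29.6,-28.1) to (-0.6,27.7)


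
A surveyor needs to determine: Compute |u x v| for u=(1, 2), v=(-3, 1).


|u x v| = |1*1 - 2*(-3)|
= |1 - (-6)| = 7

7


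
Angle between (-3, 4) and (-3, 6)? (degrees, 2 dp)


u.v = 33, |u| = sqrt(25) = 5, |v| = sqrt(45) = 6.7082
cos(theta) = u.v/(|u||v|) = 33/sqrt(1125) = 0.98387
theta = acos(0.98387) = 10.3 degrees

10.3 degrees


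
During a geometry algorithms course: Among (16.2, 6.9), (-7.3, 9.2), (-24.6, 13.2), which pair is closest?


d(P0,P1) = 23.6123, d(P0,P2) = 41.2835, d(P1,P2) = 17.7564
Closest: P1 and P2

Closest pair: (-7.3, 9.2) and (-24.6, 13.2), distance = 17.7564


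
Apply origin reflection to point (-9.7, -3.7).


Reflection over origin: (x,y) -> (-x,-y)
(-9.7, -3.7) -> (9.7, 3.7)

(9.7, 3.7)


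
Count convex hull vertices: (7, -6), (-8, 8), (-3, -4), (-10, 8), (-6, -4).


Convex hull vertices (CCW): (-10, 8), (-6, -4), (7, -6), (-8, 8)
Count = 4

4


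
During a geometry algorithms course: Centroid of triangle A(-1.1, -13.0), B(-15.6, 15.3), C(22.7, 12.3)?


Centroid = ((x_A+x_B+x_C)/3, (y_A+y_B+y_C)/3)
= (((-1.1)+(-15.6)+22.7)/3, ((-13)+15.3+12.3)/3)
= (2, 4.8667)

(2, 4.8667)


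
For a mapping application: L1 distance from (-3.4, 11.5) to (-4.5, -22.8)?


|(-3.4)-(-4.5)| + |11.5-(-22.8)| = 1.1 + 34.3 = 35.4

35.4


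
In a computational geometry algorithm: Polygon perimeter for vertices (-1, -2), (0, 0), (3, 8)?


Sides: (-1, -2)->(0, 0): sqrt(5) = 2.236068, (0, 0)->(3, 8): sqrt(73) = 8.544004, (3, 8)->(-1, -2): sqrt(116) = 10.77033
Sum = 21.550402
Perimeter = 21.5504

21.5504


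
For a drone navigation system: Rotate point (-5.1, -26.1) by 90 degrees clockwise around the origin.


90° CW: (x,y) -> (y, -x)
(-5.1,-26.1) -> (-26.1, 5.1)

(-26.1, 5.1)


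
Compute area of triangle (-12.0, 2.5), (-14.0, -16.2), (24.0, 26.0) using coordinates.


Area = |x_A(y_B-y_C) + x_B(y_C-y_A) + x_C(y_A-y_B)|/2
= |506.4 + (-329) + 448.8|/2
= 626.2/2 = 313.1

313.1


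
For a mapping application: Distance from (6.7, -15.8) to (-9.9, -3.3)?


dx=-16.6, dy=12.5
d^2 = (-16.6)^2 + 12.5^2 = 431.81
d = sqrt(431.81) = 20.78

20.78


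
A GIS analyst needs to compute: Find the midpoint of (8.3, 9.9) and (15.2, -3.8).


M = ((8.3+15.2)/2, (9.9+(-3.8))/2)
= (11.75, 3.05)

(11.75, 3.05)


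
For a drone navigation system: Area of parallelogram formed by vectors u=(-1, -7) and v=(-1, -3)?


|u x v| = |(-1)*(-3) - (-7)*(-1)|
= |3 - 7| = 4

4


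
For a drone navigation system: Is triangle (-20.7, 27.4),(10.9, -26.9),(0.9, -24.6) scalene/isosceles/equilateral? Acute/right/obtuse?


Side lengths squared: AB^2=3947.05, BC^2=105.29, CA^2=3170.56
Sorted: [105.29, 3170.56, 3947.05]
By sides: Scalene, By angles: Obtuse

Scalene, Obtuse


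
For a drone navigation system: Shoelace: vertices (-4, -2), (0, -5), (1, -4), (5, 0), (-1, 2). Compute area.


Shoelace sum: ((-4)*(-5) - 0*(-2)) + (0*(-4) - 1*(-5)) + (1*0 - 5*(-4)) + (5*2 - (-1)*0) + ((-1)*(-2) - (-4)*2)
= 65
Area = |65|/2 = 32.5

32.5


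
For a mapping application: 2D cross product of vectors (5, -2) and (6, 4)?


u x v = u_x*v_y - u_y*v_x = 5*4 - (-2)*6
= 20 - (-12) = 32

32


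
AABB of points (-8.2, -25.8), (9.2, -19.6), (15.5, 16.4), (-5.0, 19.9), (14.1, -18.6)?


x range: [-8.2, 15.5]
y range: [-25.8, 19.9]
Bounding box: (-8.2,-25.8) to (15.5,19.9)

(-8.2,-25.8) to (15.5,19.9)


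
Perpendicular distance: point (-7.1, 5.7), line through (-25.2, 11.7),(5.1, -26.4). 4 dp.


|cross product| = 507.81
|line direction| = sqrt(2369.7) = 48.6796
Distance = 507.81/sqrt(2369.7) = 10.4317

10.4317


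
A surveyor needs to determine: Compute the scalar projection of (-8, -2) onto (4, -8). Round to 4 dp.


u.v = -16, |v| = sqrt(80) = 8.9443
Scalar projection = u.v / |v| = -16 / sqrt(80) = -1.7889

-1.7889


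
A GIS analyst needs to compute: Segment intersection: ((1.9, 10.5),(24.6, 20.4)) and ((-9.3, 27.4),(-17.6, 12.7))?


Cross products: d1=304.91, d2=556.43, d3=494.51, d4=242.99
d1*d2 < 0 and d3*d4 < 0? no

No, they don't intersect


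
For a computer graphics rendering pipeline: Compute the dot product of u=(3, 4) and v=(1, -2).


u . v = u_x*v_x + u_y*v_y = 3*1 + 4*(-2)
= 3 + (-8) = -5

-5


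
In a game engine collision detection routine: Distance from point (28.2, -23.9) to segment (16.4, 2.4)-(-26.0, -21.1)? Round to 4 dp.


Project P onto AB: t = 0.0501 (clamped to [0,1])
Closest point on segment: (14.2759, 1.2227)
Distance: 28.7234

28.7234


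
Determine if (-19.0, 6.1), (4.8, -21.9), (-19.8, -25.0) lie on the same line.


Cross product: (4.8-(-19))*((-25)-6.1) - ((-21.9)-6.1)*((-19.8)-(-19))
= -762.58

No, not collinear


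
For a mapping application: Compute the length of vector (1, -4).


|u| = sqrt(1^2 + (-4)^2) = sqrt(17) = 4.1231

4.1231


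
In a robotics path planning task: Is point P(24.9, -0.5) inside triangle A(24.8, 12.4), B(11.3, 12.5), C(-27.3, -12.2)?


Cross products: AB x AP = 174.14, BC x BP = 837.72, CA x CP = -674.55
All same sign? no

No, outside


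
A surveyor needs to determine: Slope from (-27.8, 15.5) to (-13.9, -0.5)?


slope = (y2-y1)/(x2-x1) = ((-0.5)-15.5)/((-13.9)-(-27.8)) = (-16)/13.9 = -1.1511

-1.1511


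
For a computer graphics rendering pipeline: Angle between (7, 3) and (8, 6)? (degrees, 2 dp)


u.v = 74, |u| = sqrt(58) = 7.6158, |v| = sqrt(100) = 10
cos(theta) = u.v/(|u||v|) = 74/sqrt(5800) = 0.971668
theta = acos(0.971668) = 13.67 degrees

13.67 degrees


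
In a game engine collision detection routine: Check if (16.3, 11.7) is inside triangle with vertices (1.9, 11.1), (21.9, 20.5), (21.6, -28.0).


Cross products: AB x AP = -123.36, BC x BP = -268.96, CA x CP = -574.86
All same sign? yes

Yes, inside


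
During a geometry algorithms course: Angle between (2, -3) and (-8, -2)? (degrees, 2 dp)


u.v = -10, |u| = sqrt(13) = 3.6056, |v| = sqrt(68) = 8.2462
cos(theta) = u.v/(|u||v|) = -10/sqrt(884) = -0.336336
theta = acos(-0.336336) = 109.65 degrees

109.65 degrees


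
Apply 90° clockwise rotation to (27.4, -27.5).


90° CW: (x,y) -> (y, -x)
(27.4,-27.5) -> (-27.5, -27.4)

(-27.5, -27.4)


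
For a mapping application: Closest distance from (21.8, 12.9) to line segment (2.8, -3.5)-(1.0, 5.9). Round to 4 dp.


Project P onto AB: t = 1 (clamped to [0,1])
Closest point on segment: (1, 5.9)
Distance: 21.9463

21.9463


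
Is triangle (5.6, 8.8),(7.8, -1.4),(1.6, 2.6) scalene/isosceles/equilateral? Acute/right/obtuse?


Side lengths squared: AB^2=108.88, BC^2=54.44, CA^2=54.44
Sorted: [54.44, 54.44, 108.88]
By sides: Isosceles, By angles: Right

Isosceles, Right


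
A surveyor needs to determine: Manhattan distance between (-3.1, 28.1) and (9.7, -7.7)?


|(-3.1)-9.7| + |28.1-(-7.7)| = 12.8 + 35.8 = 48.6

48.6


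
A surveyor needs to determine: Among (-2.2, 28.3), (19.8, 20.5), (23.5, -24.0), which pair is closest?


d(P0,P1) = 23.3418, d(P0,P2) = 58.2733, d(P1,P2) = 44.6536
Closest: P0 and P1

Closest pair: (-2.2, 28.3) and (19.8, 20.5), distance = 23.3418


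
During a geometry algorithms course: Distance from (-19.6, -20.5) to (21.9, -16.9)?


dx=41.5, dy=3.6
d^2 = 41.5^2 + 3.6^2 = 1735.21
d = sqrt(1735.21) = 41.6559

41.6559


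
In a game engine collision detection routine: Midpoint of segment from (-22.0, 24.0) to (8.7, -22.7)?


M = (((-22)+8.7)/2, (24+(-22.7))/2)
= (-6.65, 0.65)

(-6.65, 0.65)


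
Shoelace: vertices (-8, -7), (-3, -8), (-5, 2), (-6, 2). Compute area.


Shoelace sum: ((-8)*(-8) - (-3)*(-7)) + ((-3)*2 - (-5)*(-8)) + ((-5)*2 - (-6)*2) + ((-6)*(-7) - (-8)*2)
= 57
Area = |57|/2 = 28.5

28.5


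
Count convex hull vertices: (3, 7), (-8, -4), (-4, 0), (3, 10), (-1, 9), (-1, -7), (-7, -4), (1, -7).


Convex hull vertices (CCW): (-8, -4), (-1, -7), (1, -7), (3, 7), (3, 10), (-1, 9)
Count = 6

6


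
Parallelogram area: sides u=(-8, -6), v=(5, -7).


|u x v| = |(-8)*(-7) - (-6)*5|
= |56 - (-30)| = 86

86


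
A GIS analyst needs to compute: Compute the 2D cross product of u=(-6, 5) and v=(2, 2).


u x v = u_x*v_y - u_y*v_x = (-6)*2 - 5*2
= (-12) - 10 = -22

-22


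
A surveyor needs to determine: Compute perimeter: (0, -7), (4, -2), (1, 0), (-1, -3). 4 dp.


Sides: (0, -7)->(4, -2): sqrt(41) = 6.403124, (4, -2)->(1, 0): sqrt(13) = 3.605551, (1, 0)->(-1, -3): sqrt(13) = 3.605551, (-1, -3)->(0, -7): sqrt(17) = 4.123106
Sum = 17.737332
Perimeter = 17.7373

17.7373


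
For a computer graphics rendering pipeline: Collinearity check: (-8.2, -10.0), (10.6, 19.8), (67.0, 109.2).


Cross product: (10.6-(-8.2))*(109.2-(-10)) - (19.8-(-10))*(67-(-8.2))
= 0

Yes, collinear


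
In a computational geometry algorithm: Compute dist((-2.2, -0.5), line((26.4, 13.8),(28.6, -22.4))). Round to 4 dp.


|cross product| = 1066.78
|line direction| = sqrt(1315.28) = 36.2668
Distance = 1066.78/sqrt(1315.28) = 29.4148

29.4148


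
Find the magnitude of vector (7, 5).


|u| = sqrt(7^2 + 5^2) = sqrt(74) = 8.6023

8.6023


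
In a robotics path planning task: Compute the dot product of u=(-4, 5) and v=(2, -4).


u . v = u_x*v_x + u_y*v_y = (-4)*2 + 5*(-4)
= (-8) + (-20) = -28

-28


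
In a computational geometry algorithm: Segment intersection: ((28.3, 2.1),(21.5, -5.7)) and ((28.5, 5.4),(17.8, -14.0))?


Cross products: d1=31.43, d2=-17.03, d3=-20.88, d4=27.58
d1*d2 < 0 and d3*d4 < 0? yes

Yes, they intersect


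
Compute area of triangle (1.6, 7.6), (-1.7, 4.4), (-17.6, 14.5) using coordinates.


Area = |x_A(y_B-y_C) + x_B(y_C-y_A) + x_C(y_A-y_B)|/2
= |(-16.16) + (-11.73) + (-56.32)|/2
= 84.21/2 = 42.105

42.105


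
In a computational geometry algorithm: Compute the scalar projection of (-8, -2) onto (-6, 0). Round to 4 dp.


u.v = 48, |v| = sqrt(36) = 6
Scalar projection = u.v / |v| = 48 / sqrt(36) = 8

8


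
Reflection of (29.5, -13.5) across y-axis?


Reflection over y-axis: (x,y) -> (-x,y)
(29.5, -13.5) -> (-29.5, -13.5)

(-29.5, -13.5)


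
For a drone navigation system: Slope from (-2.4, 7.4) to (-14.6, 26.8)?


slope = (y2-y1)/(x2-x1) = (26.8-7.4)/((-14.6)-(-2.4)) = 19.4/(-12.2) = -1.5902

-1.5902


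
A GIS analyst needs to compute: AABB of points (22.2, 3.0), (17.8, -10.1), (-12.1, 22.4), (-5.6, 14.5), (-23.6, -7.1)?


x range: [-23.6, 22.2]
y range: [-10.1, 22.4]
Bounding box: (-23.6,-10.1) to (22.2,22.4)

(-23.6,-10.1) to (22.2,22.4)


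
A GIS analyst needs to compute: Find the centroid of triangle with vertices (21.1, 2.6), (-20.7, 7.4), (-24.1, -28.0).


Centroid = ((x_A+x_B+x_C)/3, (y_A+y_B+y_C)/3)
= ((21.1+(-20.7)+(-24.1))/3, (2.6+7.4+(-28))/3)
= (-7.9, -6)

(-7.9, -6)


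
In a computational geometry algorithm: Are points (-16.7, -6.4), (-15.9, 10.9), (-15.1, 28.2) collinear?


Cross product: ((-15.9)-(-16.7))*(28.2-(-6.4)) - (10.9-(-6.4))*((-15.1)-(-16.7))
= 0

Yes, collinear


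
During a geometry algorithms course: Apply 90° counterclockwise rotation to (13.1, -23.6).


90° CCW: (x,y) -> (-y, x)
(13.1,-23.6) -> (23.6, 13.1)

(23.6, 13.1)


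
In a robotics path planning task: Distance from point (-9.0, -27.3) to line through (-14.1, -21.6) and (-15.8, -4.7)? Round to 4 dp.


|cross product| = 76.5
|line direction| = sqrt(288.5) = 16.9853
Distance = 76.5/sqrt(288.5) = 4.5039

4.5039


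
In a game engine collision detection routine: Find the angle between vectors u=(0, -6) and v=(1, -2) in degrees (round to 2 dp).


u.v = 12, |u| = sqrt(36) = 6, |v| = sqrt(5) = 2.2361
cos(theta) = u.v/(|u||v|) = 12/sqrt(180) = 0.894427
theta = acos(0.894427) = 26.57 degrees

26.57 degrees


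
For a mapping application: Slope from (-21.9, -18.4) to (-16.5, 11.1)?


slope = (y2-y1)/(x2-x1) = (11.1-(-18.4))/((-16.5)-(-21.9)) = 29.5/5.4 = 5.463

5.463


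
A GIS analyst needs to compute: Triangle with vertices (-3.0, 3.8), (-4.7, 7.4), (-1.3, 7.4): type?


Side lengths squared: AB^2=15.85, BC^2=11.56, CA^2=15.85
Sorted: [11.56, 15.85, 15.85]
By sides: Isosceles, By angles: Acute

Isosceles, Acute
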